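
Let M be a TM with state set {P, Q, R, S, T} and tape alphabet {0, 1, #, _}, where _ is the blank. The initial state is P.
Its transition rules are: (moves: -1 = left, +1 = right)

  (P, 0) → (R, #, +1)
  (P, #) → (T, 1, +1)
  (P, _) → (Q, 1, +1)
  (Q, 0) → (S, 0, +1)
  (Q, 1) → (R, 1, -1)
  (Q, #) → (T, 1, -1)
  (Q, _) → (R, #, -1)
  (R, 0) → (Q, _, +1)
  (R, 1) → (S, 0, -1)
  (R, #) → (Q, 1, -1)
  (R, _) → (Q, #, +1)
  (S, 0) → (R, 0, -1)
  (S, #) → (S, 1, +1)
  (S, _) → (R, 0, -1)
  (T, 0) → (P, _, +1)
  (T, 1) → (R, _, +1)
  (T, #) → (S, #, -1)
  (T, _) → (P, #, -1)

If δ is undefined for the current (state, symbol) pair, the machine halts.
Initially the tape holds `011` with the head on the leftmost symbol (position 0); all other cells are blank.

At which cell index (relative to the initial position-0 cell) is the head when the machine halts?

2

state=P head=0 tape=__[0]11   (P,0)→(R,#,+1)
state=R head=1 tape=__#[1]1   (R,1)→(S,0,-1)
state=S head=0 tape=__[#]01   (S,#)→(S,1,+1)
state=S head=1 tape=__1[0]1   (S,0)→(R,0,-1)
state=R head=0 tape=__[1]01   (R,1)→(S,0,-1)
state=S head=-1 tape=_[_]001   (S,_)→(R,0,-1)
state=R head=-2 tape=[_]0001   (R,_)→(Q,#,+1)
state=Q head=-1 tape=#[0]001   (Q,0)→(S,0,+1)
state=S head=0 tape=#0[0]01   (S,0)→(R,0,-1)
state=R head=-1 tape=#[0]001   (R,0)→(Q,_,+1)
state=Q head=0 tape=#_[0]01   (Q,0)→(S,0,+1)
state=S head=1 tape=#_0[0]1   (S,0)→(R,0,-1)
state=R head=0 tape=#_[0]01   (R,0)→(Q,_,+1)
state=Q head=1 tape=#__[0]1   (Q,0)→(S,0,+1)
state=S head=2 tape=#__0[1]
At halt the head is at cell 2.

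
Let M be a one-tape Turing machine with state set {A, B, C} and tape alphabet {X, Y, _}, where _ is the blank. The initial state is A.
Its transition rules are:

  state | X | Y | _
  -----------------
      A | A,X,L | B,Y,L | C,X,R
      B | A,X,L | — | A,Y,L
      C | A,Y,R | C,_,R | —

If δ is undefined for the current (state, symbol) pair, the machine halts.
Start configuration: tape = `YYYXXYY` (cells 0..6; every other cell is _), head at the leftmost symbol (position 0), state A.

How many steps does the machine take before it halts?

state=A head=0 tape=__[Y]YYXXYY   (A,Y)→(B,Y,L)
state=B head=-1 tape=_[_]YYYXXYY   (B,_)→(A,Y,L)
state=A head=-2 tape=[_]YYYYXXYY   (A,_)→(C,X,R)
state=C head=-1 tape=X[Y]YYYXXYY   (C,Y)→(C,_,R)
state=C head=0 tape=X_[Y]YYXXYY   (C,Y)→(C,_,R)
state=C head=1 tape=X__[Y]YXXYY   (C,Y)→(C,_,R)
state=C head=2 tape=X___[Y]XXYY   (C,Y)→(C,_,R)
state=C head=3 tape=X____[X]XYY   (C,X)→(A,Y,R)
state=A head=4 tape=X____Y[X]YY   (A,X)→(A,X,L)
state=A head=3 tape=X____[Y]XYY   (A,Y)→(B,Y,L)
state=B head=2 tape=X___[_]YXYY   (B,_)→(A,Y,L)
state=A head=1 tape=X__[_]YYXYY   (A,_)→(C,X,R)
state=C head=2 tape=X__X[Y]YXYY   (C,Y)→(C,_,R)
state=C head=3 tape=X__X_[Y]XYY   (C,Y)→(C,_,R)
state=C head=4 tape=X__X__[X]YY   (C,X)→(A,Y,R)
state=A head=5 tape=X__X__Y[Y]Y   (A,Y)→(B,Y,L)
state=B head=4 tape=X__X__[Y]YY
M halts after 16 transitions.

16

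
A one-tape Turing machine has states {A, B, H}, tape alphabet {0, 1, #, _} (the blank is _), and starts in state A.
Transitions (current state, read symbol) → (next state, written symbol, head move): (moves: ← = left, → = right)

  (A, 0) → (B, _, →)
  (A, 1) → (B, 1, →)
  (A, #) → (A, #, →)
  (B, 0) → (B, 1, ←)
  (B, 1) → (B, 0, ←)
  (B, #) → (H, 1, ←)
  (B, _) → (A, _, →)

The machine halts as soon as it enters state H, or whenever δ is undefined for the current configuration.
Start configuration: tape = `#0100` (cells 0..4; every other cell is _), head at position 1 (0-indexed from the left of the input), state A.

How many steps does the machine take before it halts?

state=A head=1 tape=#[0]100__   (A,0)→(B,_,→)
state=B head=2 tape=#_[1]00__   (B,1)→(B,0,←)
state=B head=1 tape=#[_]000__   (B,_)→(A,_,→)
state=A head=2 tape=#_[0]00__   (A,0)→(B,_,→)
state=B head=3 tape=#__[0]0__   (B,0)→(B,1,←)
state=B head=2 tape=#_[_]10__   (B,_)→(A,_,→)
state=A head=3 tape=#__[1]0__   (A,1)→(B,1,→)
state=B head=4 tape=#__1[0]__   (B,0)→(B,1,←)
state=B head=3 tape=#__[1]1__   (B,1)→(B,0,←)
state=B head=2 tape=#_[_]01__   (B,_)→(A,_,→)
state=A head=3 tape=#__[0]1__   (A,0)→(B,_,→)
state=B head=4 tape=#___[1]__   (B,1)→(B,0,←)
state=B head=3 tape=#__[_]0__   (B,_)→(A,_,→)
state=A head=4 tape=#___[0]__   (A,0)→(B,_,→)
state=B head=5 tape=#____[_]_   (B,_)→(A,_,→)
state=A head=6 tape=#_____[_]
M halts after 15 transitions.

15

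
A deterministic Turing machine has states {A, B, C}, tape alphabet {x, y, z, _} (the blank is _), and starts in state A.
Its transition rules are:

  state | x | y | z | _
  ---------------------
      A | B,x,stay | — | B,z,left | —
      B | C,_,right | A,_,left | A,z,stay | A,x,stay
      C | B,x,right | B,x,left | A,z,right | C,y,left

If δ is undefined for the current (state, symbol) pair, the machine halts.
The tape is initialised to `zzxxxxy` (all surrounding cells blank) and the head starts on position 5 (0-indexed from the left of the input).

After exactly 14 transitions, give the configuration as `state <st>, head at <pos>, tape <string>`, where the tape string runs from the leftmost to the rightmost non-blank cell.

state A, head at 6, tape zzxxx_x_y

state=A head=5 tape=zzxxx[x]y__   (A,x)→(B,x,stay)
state=B head=5 tape=zzxxx[x]y__   (B,x)→(C,_,right)
state=C head=6 tape=zzxxx_[y]__   (C,y)→(B,x,left)
state=B head=5 tape=zzxxx[_]x__   (B,_)→(A,x,stay)
state=A head=5 tape=zzxxx[x]x__   (A,x)→(B,x,stay)
state=B head=5 tape=zzxxx[x]x__   (B,x)→(C,_,right)
state=C head=6 tape=zzxxx_[x]__   (C,x)→(B,x,right)
state=B head=7 tape=zzxxx_x[_]_   (B,_)→(A,x,stay)
state=A head=7 tape=zzxxx_x[x]_   (A,x)→(B,x,stay)
state=B head=7 tape=zzxxx_x[x]_   (B,x)→(C,_,right)
state=C head=8 tape=zzxxx_x_[_]   (C,_)→(C,y,left)
state=C head=7 tape=zzxxx_x[_]y   (C,_)→(C,y,left)
state=C head=6 tape=zzxxx_[x]yy   (C,x)→(B,x,right)
state=B head=7 tape=zzxxx_x[y]y   (B,y)→(A,_,left)
state=A head=6 tape=zzxxx_[x]_y
After 14 steps: state A, head at 6, tape zzxxx_x_y.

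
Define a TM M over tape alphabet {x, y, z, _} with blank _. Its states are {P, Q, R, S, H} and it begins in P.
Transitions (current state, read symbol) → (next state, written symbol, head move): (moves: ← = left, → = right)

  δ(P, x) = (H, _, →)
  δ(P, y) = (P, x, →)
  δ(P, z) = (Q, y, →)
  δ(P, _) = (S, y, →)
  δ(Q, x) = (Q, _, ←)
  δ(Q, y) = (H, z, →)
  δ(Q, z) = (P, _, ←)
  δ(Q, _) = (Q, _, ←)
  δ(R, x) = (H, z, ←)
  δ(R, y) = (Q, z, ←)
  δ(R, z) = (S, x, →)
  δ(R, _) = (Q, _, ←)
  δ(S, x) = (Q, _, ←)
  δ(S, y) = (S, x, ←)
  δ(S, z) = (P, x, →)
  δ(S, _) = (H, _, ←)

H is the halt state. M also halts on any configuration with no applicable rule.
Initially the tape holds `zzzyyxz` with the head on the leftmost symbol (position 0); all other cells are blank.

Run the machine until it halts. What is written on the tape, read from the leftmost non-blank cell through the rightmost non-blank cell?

xyxxx_z

P | [z]zzyyxz   read z → write y, move →, go to Q
Q | y[z]zyyxz   read z → write _, move ←, go to P
P | [y]_zyyxz   read y → write x, move →, go to P
P | x[_]zyyxz   read _ → write y, move →, go to S
S | xy[z]yyxz   read z → write x, move →, go to P
P | xyx[y]yxz   read y → write x, move →, go to P
P | xyxx[y]xz   read y → write x, move →, go to P
P | xyxxx[x]z   read x → write _, move →, go to H
H | xyxxx_[z]
The non-blank tape span at halt is xyxxx_z.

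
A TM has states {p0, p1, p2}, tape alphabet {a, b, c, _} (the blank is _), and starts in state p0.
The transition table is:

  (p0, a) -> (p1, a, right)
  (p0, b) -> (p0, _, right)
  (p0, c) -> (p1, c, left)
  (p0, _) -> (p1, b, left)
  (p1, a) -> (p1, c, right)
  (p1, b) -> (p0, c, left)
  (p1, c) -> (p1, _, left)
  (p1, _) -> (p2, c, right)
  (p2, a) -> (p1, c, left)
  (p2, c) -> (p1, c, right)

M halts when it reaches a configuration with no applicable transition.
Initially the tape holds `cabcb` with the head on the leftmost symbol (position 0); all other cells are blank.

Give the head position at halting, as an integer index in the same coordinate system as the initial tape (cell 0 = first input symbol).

state=p0 head=0 tape=__[c]abcb   (p0,c)→(p1,c,left)
state=p1 head=-1 tape=_[_]cabcb   (p1,_)→(p2,c,right)
state=p2 head=0 tape=_c[c]abcb   (p2,c)→(p1,c,right)
state=p1 head=1 tape=_cc[a]bcb   (p1,a)→(p1,c,right)
state=p1 head=2 tape=_ccc[b]cb   (p1,b)→(p0,c,left)
state=p0 head=1 tape=_cc[c]ccb   (p0,c)→(p1,c,left)
state=p1 head=0 tape=_c[c]cccb   (p1,c)→(p1,_,left)
state=p1 head=-1 tape=_[c]_cccb   (p1,c)→(p1,_,left)
state=p1 head=-2 tape=[_]__cccb   (p1,_)→(p2,c,right)
state=p2 head=-1 tape=c[_]_cccb
At halt the head is at cell -1.

-1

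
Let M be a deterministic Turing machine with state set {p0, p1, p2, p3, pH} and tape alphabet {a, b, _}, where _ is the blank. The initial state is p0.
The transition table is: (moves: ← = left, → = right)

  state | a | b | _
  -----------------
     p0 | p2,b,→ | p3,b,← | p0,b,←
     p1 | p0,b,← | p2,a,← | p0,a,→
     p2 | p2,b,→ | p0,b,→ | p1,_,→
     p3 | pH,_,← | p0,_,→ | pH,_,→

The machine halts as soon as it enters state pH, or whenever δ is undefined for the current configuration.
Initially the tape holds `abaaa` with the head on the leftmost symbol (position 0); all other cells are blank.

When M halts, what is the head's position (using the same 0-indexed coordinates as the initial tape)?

7

p0 | [a]baaa____   read a → write b, move →, go to p2
p2 | b[b]aaa____   read b → write b, move →, go to p0
p0 | bb[a]aa____   read a → write b, move →, go to p2
p2 | bbb[a]a____   read a → write b, move →, go to p2
p2 | bbbb[a]____   read a → write b, move →, go to p2
p2 | bbbbb[_]___   read _ → write _, move →, go to p1
p1 | bbbbb_[_]__   read _ → write a, move →, go to p0
p0 | bbbbb_a[_]_   read _ → write b, move ←, go to p0
p0 | bbbbb_[a]b_   read a → write b, move →, go to p2
p2 | bbbbb_b[b]_   read b → write b, move →, go to p0
p0 | bbbbb_bb[_]   read _ → write b, move ←, go to p0
p0 | bbbbb_b[b]b   read b → write b, move ←, go to p3
p3 | bbbbb_[b]bb   read b → write _, move →, go to p0
p0 | bbbbb__[b]b   read b → write b, move ←, go to p3
p3 | bbbbb_[_]bb   read _ → write _, move →, go to pH
pH | bbbbb__[b]b
At halt the head is at cell 7.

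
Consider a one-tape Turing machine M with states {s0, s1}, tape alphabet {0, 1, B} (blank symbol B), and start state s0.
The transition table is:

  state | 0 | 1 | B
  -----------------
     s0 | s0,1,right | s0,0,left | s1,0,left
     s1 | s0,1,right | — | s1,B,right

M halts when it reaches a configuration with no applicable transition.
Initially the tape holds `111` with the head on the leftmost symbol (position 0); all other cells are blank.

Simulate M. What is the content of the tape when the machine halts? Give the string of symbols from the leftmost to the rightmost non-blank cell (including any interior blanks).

1111110

s0 | BBBB[1]11B   read 1 → write 0, move left, go to s0
s0 | BBB[B]011B   read B → write 0, move left, go to s1
s1 | BB[B]0011B   read B → write B, move right, go to s1
s1 | BBB[0]011B   read 0 → write 1, move right, go to s0
s0 | BBB1[0]11B   read 0 → write 1, move right, go to s0
s0 | BBB11[1]1B   read 1 → write 0, move left, go to s0
s0 | BBB1[1]01B   read 1 → write 0, move left, go to s0
s0 | BBB[1]001B   read 1 → write 0, move left, go to s0
s0 | BB[B]0001B   read B → write 0, move left, go to s1
s1 | B[B]00001B   read B → write B, move right, go to s1
s1 | BB[0]0001B   read 0 → write 1, move right, go to s0
s0 | BB1[0]001B   read 0 → write 1, move right, go to s0
s0 | BB11[0]01B   read 0 → write 1, move right, go to s0
s0 | BB111[0]1B   read 0 → write 1, move right, go to s0
s0 | BB1111[1]B   read 1 → write 0, move left, go to s0
s0 | BB111[1]0B   read 1 → write 0, move left, go to s0
s0 | BB11[1]00B   read 1 → write 0, move left, go to s0
s0 | BB1[1]000B   read 1 → write 0, move left, go to s0
s0 | BB[1]0000B   read 1 → write 0, move left, go to s0
s0 | B[B]00000B   read B → write 0, move left, go to s1
s1 | [B]000000B   read B → write B, move right, go to s1
s1 | B[0]00000B   read 0 → write 1, move right, go to s0
s0 | B1[0]0000B   read 0 → write 1, move right, go to s0
s0 | B11[0]000B   read 0 → write 1, move right, go to s0
s0 | B111[0]00B   read 0 → write 1, move right, go to s0
s0 | B1111[0]0B   read 0 → write 1, move right, go to s0
s0 | B11111[0]B   read 0 → write 1, move right, go to s0
s0 | B111111[B]   read B → write 0, move left, go to s1
s1 | B11111[1]0
The non-blank tape span at halt is 1111110.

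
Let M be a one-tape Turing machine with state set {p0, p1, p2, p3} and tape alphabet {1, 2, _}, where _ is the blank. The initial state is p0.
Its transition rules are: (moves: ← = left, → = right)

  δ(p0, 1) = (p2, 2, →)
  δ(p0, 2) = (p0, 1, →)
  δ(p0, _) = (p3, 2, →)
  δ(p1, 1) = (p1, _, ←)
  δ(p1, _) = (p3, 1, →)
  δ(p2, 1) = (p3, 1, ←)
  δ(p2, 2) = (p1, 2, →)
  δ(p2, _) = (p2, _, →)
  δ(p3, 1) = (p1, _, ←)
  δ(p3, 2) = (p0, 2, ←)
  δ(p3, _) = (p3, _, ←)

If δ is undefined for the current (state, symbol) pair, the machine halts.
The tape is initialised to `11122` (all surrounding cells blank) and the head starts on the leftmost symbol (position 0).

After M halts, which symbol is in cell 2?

state=p0 head=0 tape=_[1]1122   (p0,1)→(p2,2,→)
state=p2 head=1 tape=_2[1]122   (p2,1)→(p3,1,←)
state=p3 head=0 tape=_[2]1122   (p3,2)→(p0,2,←)
state=p0 head=-1 tape=[_]21122   (p0,_)→(p3,2,→)
state=p3 head=0 tape=2[2]1122   (p3,2)→(p0,2,←)
state=p0 head=-1 tape=[2]21122   (p0,2)→(p0,1,→)
state=p0 head=0 tape=1[2]1122   (p0,2)→(p0,1,→)
state=p0 head=1 tape=11[1]122   (p0,1)→(p2,2,→)
state=p2 head=2 tape=112[1]22   (p2,1)→(p3,1,←)
state=p3 head=1 tape=11[2]122   (p3,2)→(p0,2,←)
state=p0 head=0 tape=1[1]2122   (p0,1)→(p2,2,→)
state=p2 head=1 tape=12[2]122   (p2,2)→(p1,2,→)
state=p1 head=2 tape=122[1]22   (p1,1)→(p1,_,←)
state=p1 head=1 tape=12[2]_22
Cell 2 holds _ when M halts.

_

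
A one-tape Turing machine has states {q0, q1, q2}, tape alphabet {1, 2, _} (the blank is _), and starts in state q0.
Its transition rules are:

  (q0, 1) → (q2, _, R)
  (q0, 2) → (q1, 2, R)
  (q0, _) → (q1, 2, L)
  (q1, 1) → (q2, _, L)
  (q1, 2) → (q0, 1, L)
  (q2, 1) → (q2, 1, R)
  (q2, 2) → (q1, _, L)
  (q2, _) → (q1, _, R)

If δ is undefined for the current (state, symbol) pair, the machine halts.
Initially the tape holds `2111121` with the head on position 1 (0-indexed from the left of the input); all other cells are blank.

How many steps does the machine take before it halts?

state=q0 head=1 tape=2[1]11121   (q0,1)→(q2,_,R)
state=q2 head=2 tape=2_[1]1121   (q2,1)→(q2,1,R)
state=q2 head=3 tape=2_1[1]121   (q2,1)→(q2,1,R)
state=q2 head=4 tape=2_11[1]21   (q2,1)→(q2,1,R)
state=q2 head=5 tape=2_111[2]1   (q2,2)→(q1,_,L)
state=q1 head=4 tape=2_11[1]_1   (q1,1)→(q2,_,L)
state=q2 head=3 tape=2_1[1]__1   (q2,1)→(q2,1,R)
state=q2 head=4 tape=2_11[_]_1   (q2,_)→(q1,_,R)
state=q1 head=5 tape=2_11_[_]1
M halts after 8 transitions.

8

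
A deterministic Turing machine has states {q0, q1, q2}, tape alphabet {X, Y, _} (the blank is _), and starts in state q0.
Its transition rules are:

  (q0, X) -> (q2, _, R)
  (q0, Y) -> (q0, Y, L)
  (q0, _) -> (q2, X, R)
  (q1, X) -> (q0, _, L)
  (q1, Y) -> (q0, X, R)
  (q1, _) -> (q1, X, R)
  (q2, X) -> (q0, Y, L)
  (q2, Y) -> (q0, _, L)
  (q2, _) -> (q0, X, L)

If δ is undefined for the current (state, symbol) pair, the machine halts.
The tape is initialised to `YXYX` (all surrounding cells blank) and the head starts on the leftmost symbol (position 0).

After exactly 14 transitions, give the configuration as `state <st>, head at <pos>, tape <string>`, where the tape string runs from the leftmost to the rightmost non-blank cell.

state=q0 head=0 tape=_[Y]XYX   (q0,Y)→(q0,Y,L)
state=q0 head=-1 tape=[_]YXYX   (q0,_)→(q2,X,R)
state=q2 head=0 tape=X[Y]XYX   (q2,Y)→(q0,_,L)
state=q0 head=-1 tape=[X]_XYX   (q0,X)→(q2,_,R)
state=q2 head=0 tape=_[_]XYX   (q2,_)→(q0,X,L)
state=q0 head=-1 tape=[_]XXYX   (q0,_)→(q2,X,R)
state=q2 head=0 tape=X[X]XYX   (q2,X)→(q0,Y,L)
state=q0 head=-1 tape=[X]YXYX   (q0,X)→(q2,_,R)
state=q2 head=0 tape=_[Y]XYX   (q2,Y)→(q0,_,L)
state=q0 head=-1 tape=[_]_XYX   (q0,_)→(q2,X,R)
state=q2 head=0 tape=X[_]XYX   (q2,_)→(q0,X,L)
state=q0 head=-1 tape=[X]XXYX   (q0,X)→(q2,_,R)
state=q2 head=0 tape=_[X]XYX   (q2,X)→(q0,Y,L)
state=q0 head=-1 tape=[_]YXYX   (q0,_)→(q2,X,R)
state=q2 head=0 tape=X[Y]XYX
After 14 steps: state q2, head at 0, tape XYXYX.

state q2, head at 0, tape XYXYX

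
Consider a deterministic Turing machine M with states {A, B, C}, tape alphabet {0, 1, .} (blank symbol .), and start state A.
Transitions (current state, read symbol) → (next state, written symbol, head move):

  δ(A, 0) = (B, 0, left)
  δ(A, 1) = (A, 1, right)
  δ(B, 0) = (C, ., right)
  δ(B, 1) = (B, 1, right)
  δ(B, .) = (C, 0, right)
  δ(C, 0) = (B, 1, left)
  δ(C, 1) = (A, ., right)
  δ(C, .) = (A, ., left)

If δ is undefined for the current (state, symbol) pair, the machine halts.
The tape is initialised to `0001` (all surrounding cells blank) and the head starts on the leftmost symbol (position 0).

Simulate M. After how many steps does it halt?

A | .[0]001.   read 0 → write 0, move left, go to B
B | [.]0001.   read . → write 0, move right, go to C
C | 0[0]001.   read 0 → write 1, move left, go to B
B | [0]1001.   read 0 → write ., move right, go to C
C | .[1]001.   read 1 → write ., move right, go to A
A | ..[0]01.   read 0 → write 0, move left, go to B
B | .[.]001.   read . → write 0, move right, go to C
C | .0[0]01.   read 0 → write 1, move left, go to B
B | .[0]101.   read 0 → write ., move right, go to C
C | ..[1]01.   read 1 → write ., move right, go to A
A | ...[0]1.   read 0 → write 0, move left, go to B
B | ..[.]01.   read . → write 0, move right, go to C
C | ..0[0]1.   read 0 → write 1, move left, go to B
B | ..[0]11.   read 0 → write ., move right, go to C
C | ...[1]1.   read 1 → write ., move right, go to A
A | ....[1].   read 1 → write 1, move right, go to A
A | ....1[.]
M halts after 16 transitions.

16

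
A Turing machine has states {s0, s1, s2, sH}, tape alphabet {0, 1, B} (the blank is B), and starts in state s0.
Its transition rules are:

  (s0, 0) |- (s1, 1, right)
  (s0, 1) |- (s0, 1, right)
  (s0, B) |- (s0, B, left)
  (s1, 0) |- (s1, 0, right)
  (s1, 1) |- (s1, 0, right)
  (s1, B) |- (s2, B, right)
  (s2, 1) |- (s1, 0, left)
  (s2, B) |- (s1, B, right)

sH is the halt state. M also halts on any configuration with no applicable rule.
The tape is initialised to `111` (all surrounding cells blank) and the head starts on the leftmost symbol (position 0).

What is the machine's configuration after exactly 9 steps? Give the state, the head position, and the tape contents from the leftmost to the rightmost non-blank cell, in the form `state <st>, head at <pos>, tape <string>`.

s0 | [1]11B   read 1 → write 1, move right, go to s0
s0 | 1[1]1B   read 1 → write 1, move right, go to s0
s0 | 11[1]B   read 1 → write 1, move right, go to s0
s0 | 111[B]   read B → write B, move left, go to s0
s0 | 11[1]B   read 1 → write 1, move right, go to s0
s0 | 111[B]   read B → write B, move left, go to s0
s0 | 11[1]B   read 1 → write 1, move right, go to s0
s0 | 111[B]   read B → write B, move left, go to s0
s0 | 11[1]B   read 1 → write 1, move right, go to s0
s0 | 111[B]
After 9 steps: state s0, head at 3, tape 111.

state s0, head at 3, tape 111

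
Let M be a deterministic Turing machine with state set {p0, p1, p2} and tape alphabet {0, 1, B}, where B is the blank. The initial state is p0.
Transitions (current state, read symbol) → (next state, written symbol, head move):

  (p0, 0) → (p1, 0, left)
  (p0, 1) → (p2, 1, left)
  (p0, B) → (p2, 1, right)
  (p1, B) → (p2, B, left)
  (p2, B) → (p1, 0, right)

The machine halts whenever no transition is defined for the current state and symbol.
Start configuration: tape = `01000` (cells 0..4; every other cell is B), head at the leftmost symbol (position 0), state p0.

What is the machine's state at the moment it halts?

state=p0 head=0 tape=BB[0]1000   (p0,0)→(p1,0,left)
state=p1 head=-1 tape=B[B]01000   (p1,B)→(p2,B,left)
state=p2 head=-2 tape=[B]B01000   (p2,B)→(p1,0,right)
state=p1 head=-1 tape=0[B]01000   (p1,B)→(p2,B,left)
state=p2 head=-2 tape=[0]B01000
No transition is defined for (p2, 0); M halts in state p2.

p2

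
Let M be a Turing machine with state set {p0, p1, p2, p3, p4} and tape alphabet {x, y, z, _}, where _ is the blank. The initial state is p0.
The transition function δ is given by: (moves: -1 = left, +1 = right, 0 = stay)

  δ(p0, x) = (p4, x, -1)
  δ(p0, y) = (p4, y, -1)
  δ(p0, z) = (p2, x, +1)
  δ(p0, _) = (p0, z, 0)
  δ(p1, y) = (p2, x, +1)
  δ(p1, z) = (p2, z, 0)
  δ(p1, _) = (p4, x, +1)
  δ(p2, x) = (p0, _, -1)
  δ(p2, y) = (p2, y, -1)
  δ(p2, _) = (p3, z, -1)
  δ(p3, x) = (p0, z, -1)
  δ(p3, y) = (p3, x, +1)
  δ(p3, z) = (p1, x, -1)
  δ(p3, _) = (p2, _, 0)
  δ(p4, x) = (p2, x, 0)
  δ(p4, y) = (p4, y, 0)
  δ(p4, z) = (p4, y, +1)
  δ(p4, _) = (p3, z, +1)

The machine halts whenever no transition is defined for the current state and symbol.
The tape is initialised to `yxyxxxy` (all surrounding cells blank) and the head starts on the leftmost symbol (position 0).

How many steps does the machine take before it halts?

state=p0 head=0 tape=__[y]xyxxxy   (p0,y)→(p4,y,-1)
state=p4 head=-1 tape=_[_]yxyxxxy   (p4,_)→(p3,z,+1)
state=p3 head=0 tape=_z[y]xyxxxy   (p3,y)→(p3,x,+1)
state=p3 head=1 tape=_zx[x]yxxxy   (p3,x)→(p0,z,-1)
state=p0 head=0 tape=_z[x]zyxxxy   (p0,x)→(p4,x,-1)
state=p4 head=-1 tape=_[z]xzyxxxy   (p4,z)→(p4,y,+1)
state=p4 head=0 tape=_y[x]zyxxxy   (p4,x)→(p2,x,0)
state=p2 head=0 tape=_y[x]zyxxxy   (p2,x)→(p0,_,-1)
state=p0 head=-1 tape=_[y]_zyxxxy   (p0,y)→(p4,y,-1)
state=p4 head=-2 tape=[_]y_zyxxxy   (p4,_)→(p3,z,+1)
state=p3 head=-1 tape=z[y]_zyxxxy   (p3,y)→(p3,x,+1)
state=p3 head=0 tape=zx[_]zyxxxy   (p3,_)→(p2,_,0)
state=p2 head=0 tape=zx[_]zyxxxy   (p2,_)→(p3,z,-1)
state=p3 head=-1 tape=z[x]zzyxxxy   (p3,x)→(p0,z,-1)
state=p0 head=-2 tape=[z]zzzyxxxy   (p0,z)→(p2,x,+1)
state=p2 head=-1 tape=x[z]zzyxxxy
M halts after 15 transitions.

15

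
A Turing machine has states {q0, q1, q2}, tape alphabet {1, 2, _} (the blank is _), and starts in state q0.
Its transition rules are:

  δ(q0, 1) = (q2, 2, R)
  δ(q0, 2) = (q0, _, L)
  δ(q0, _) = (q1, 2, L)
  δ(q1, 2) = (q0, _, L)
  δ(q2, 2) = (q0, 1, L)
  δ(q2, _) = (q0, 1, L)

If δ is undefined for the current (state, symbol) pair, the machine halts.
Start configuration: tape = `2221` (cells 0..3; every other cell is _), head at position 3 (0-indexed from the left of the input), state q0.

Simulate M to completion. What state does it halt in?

q1

state=q0 head=3 tape=__222[1]_   (q0,1)→(q2,2,R)
state=q2 head=4 tape=__2222[_]   (q2,_)→(q0,1,L)
state=q0 head=3 tape=__222[2]1   (q0,2)→(q0,_,L)
state=q0 head=2 tape=__22[2]_1   (q0,2)→(q0,_,L)
state=q0 head=1 tape=__2[2]__1   (q0,2)→(q0,_,L)
state=q0 head=0 tape=__[2]___1   (q0,2)→(q0,_,L)
state=q0 head=-1 tape=_[_]____1   (q0,_)→(q1,2,L)
state=q1 head=-2 tape=[_]2____1
No transition is defined for (q1, _); M halts in state q1.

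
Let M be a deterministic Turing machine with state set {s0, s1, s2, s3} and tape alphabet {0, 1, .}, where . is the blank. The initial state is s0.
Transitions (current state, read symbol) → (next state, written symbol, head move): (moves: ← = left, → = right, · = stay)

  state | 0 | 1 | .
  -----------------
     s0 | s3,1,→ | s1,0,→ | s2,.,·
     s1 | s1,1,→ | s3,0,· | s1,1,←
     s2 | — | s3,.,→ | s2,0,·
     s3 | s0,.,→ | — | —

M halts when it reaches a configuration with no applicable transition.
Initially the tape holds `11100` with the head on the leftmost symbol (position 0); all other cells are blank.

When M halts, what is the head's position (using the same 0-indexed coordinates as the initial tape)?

state=s0 head=0 tape=[1]1100...   (s0,1)→(s1,0,→)
state=s1 head=1 tape=0[1]100...   (s1,1)→(s3,0,·)
state=s3 head=1 tape=0[0]100...   (s3,0)→(s0,.,→)
state=s0 head=2 tape=0.[1]00...   (s0,1)→(s1,0,→)
state=s1 head=3 tape=0.0[0]0...   (s1,0)→(s1,1,→)
state=s1 head=4 tape=0.01[0]...   (s1,0)→(s1,1,→)
state=s1 head=5 tape=0.011[.]..   (s1,.)→(s1,1,←)
state=s1 head=4 tape=0.01[1]1..   (s1,1)→(s3,0,·)
state=s3 head=4 tape=0.01[0]1..   (s3,0)→(s0,.,→)
state=s0 head=5 tape=0.01.[1]..   (s0,1)→(s1,0,→)
state=s1 head=6 tape=0.01.0[.].   (s1,.)→(s1,1,←)
state=s1 head=5 tape=0.01.[0]1.   (s1,0)→(s1,1,→)
state=s1 head=6 tape=0.01.1[1].   (s1,1)→(s3,0,·)
state=s3 head=6 tape=0.01.1[0].   (s3,0)→(s0,.,→)
state=s0 head=7 tape=0.01.1.[.]   (s0,.)→(s2,.,·)
state=s2 head=7 tape=0.01.1.[.]   (s2,.)→(s2,0,·)
state=s2 head=7 tape=0.01.1.[0]
At halt the head is at cell 7.

7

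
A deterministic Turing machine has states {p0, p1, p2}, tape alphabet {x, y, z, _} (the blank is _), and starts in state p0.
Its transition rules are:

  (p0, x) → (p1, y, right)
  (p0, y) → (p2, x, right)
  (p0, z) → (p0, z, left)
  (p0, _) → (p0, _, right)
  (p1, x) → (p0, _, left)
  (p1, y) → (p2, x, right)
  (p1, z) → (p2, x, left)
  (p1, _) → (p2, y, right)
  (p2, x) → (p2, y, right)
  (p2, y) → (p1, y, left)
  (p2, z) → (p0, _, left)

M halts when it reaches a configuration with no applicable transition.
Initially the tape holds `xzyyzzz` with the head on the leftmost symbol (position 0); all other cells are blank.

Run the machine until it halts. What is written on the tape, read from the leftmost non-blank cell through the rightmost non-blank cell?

x_yyzzz

p0 | __[x]zyyzzz   read x → write y, move right, go to p1
p1 | __y[z]yyzzz   read z → write x, move left, go to p2
p2 | __[y]xyyzzz   read y → write y, move left, go to p1
p1 | _[_]yxyyzzz   read _ → write y, move right, go to p2
p2 | _y[y]xyyzzz   read y → write y, move left, go to p1
p1 | _[y]yxyyzzz   read y → write x, move right, go to p2
p2 | _x[y]xyyzzz   read y → write y, move left, go to p1
p1 | _[x]yxyyzzz   read x → write _, move left, go to p0
p0 | [_]_yxyyzzz   read _ → write _, move right, go to p0
p0 | _[_]yxyyzzz   read _ → write _, move right, go to p0
p0 | __[y]xyyzzz   read y → write x, move right, go to p2
p2 | __x[x]yyzzz   read x → write y, move right, go to p2
p2 | __xy[y]yzzz   read y → write y, move left, go to p1
p1 | __x[y]yyzzz   read y → write x, move right, go to p2
p2 | __xx[y]yzzz   read y → write y, move left, go to p1
p1 | __x[x]yyzzz   read x → write _, move left, go to p0
p0 | __[x]_yyzzz   read x → write y, move right, go to p1
p1 | __y[_]yyzzz   read _ → write y, move right, go to p2
p2 | __yy[y]yzzz   read y → write y, move left, go to p1
p1 | __y[y]yyzzz   read y → write x, move right, go to p2
p2 | __yx[y]yzzz   read y → write y, move left, go to p1
p1 | __y[x]yyzzz   read x → write _, move left, go to p0
p0 | __[y]_yyzzz   read y → write x, move right, go to p2
p2 | __x[_]yyzzz
The non-blank tape span at halt is x_yyzzz.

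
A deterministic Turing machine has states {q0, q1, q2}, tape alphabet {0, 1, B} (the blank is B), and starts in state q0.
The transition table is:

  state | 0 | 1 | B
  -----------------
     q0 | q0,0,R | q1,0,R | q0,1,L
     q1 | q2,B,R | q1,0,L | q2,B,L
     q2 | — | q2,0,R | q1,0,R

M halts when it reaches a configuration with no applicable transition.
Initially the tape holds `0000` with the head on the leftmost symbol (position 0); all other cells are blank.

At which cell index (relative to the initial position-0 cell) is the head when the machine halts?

4

q0 | [0]000BB   read 0 → write 0, move R, go to q0
q0 | 0[0]00BB   read 0 → write 0, move R, go to q0
q0 | 00[0]0BB   read 0 → write 0, move R, go to q0
q0 | 000[0]BB   read 0 → write 0, move R, go to q0
q0 | 0000[B]B   read B → write 1, move L, go to q0
q0 | 000[0]1B   read 0 → write 0, move R, go to q0
q0 | 0000[1]B   read 1 → write 0, move R, go to q1
q1 | 00000[B]   read B → write B, move L, go to q2
q2 | 0000[0]B
At halt the head is at cell 4.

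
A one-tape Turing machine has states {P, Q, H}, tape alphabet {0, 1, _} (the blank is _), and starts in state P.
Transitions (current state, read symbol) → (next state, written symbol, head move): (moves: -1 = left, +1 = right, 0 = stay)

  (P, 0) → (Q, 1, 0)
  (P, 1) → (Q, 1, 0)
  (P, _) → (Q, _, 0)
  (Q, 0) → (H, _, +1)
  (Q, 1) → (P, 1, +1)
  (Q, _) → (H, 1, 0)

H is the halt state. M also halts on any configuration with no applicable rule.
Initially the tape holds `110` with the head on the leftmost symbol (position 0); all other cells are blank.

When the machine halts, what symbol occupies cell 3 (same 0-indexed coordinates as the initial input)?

P | [1]10_   read 1 → write 1, move 0, go to Q
Q | [1]10_   read 1 → write 1, move +1, go to P
P | 1[1]0_   read 1 → write 1, move 0, go to Q
Q | 1[1]0_   read 1 → write 1, move +1, go to P
P | 11[0]_   read 0 → write 1, move 0, go to Q
Q | 11[1]_   read 1 → write 1, move +1, go to P
P | 111[_]   read _ → write _, move 0, go to Q
Q | 111[_]   read _ → write 1, move 0, go to H
H | 111[1]
Cell 3 holds 1 when M halts.

1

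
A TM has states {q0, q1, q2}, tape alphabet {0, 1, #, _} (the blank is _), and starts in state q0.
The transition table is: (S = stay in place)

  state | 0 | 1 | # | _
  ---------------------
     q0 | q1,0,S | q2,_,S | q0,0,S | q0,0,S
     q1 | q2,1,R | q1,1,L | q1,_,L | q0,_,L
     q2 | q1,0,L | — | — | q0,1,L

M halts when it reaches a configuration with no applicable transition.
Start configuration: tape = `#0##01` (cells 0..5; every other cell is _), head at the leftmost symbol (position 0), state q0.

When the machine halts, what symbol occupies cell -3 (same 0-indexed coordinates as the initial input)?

q0 | ___[#]0##01   read # → write 0, move S, go to q0
q0 | ___[0]0##01   read 0 → write 0, move S, go to q1
q1 | ___[0]0##01   read 0 → write 1, move R, go to q2
q2 | ___1[0]##01   read 0 → write 0, move L, go to q1
q1 | ___[1]0##01   read 1 → write 1, move L, go to q1
q1 | __[_]10##01   read _ → write _, move L, go to q0
q0 | _[_]_10##01   read _ → write 0, move S, go to q0
q0 | _[0]_10##01   read 0 → write 0, move S, go to q1
q1 | _[0]_10##01   read 0 → write 1, move R, go to q2
q2 | _1[_]10##01   read _ → write 1, move L, go to q0
q0 | _[1]110##01   read 1 → write _, move S, go to q2
q2 | _[_]110##01   read _ → write 1, move L, go to q0
q0 | [_]1110##01   read _ → write 0, move S, go to q0
q0 | [0]1110##01   read 0 → write 0, move S, go to q1
q1 | [0]1110##01   read 0 → write 1, move R, go to q2
q2 | 1[1]110##01
Cell -3 holds 1 when M halts.

1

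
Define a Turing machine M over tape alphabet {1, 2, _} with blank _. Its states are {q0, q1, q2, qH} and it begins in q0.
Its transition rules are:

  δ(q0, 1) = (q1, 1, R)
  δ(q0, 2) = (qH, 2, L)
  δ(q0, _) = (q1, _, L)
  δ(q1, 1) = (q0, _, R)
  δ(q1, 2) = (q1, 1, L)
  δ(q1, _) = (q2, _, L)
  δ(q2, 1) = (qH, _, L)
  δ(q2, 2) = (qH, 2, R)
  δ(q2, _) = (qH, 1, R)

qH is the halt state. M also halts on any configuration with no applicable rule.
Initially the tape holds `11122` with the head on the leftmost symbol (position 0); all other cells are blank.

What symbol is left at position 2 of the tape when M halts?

_

q0 | [1]1122_   read 1 → write 1, move R, go to q1
q1 | 1[1]122_   read 1 → write _, move R, go to q0
q0 | 1_[1]22_   read 1 → write 1, move R, go to q1
q1 | 1_1[2]2_   read 2 → write 1, move L, go to q1
q1 | 1_[1]12_   read 1 → write _, move R, go to q0
q0 | 1__[1]2_   read 1 → write 1, move R, go to q1
q1 | 1__1[2]_   read 2 → write 1, move L, go to q1
q1 | 1__[1]1_   read 1 → write _, move R, go to q0
q0 | 1___[1]_   read 1 → write 1, move R, go to q1
q1 | 1___1[_]   read _ → write _, move L, go to q2
q2 | 1___[1]_   read 1 → write _, move L, go to qH
qH | 1__[_]__
Cell 2 holds _ when M halts.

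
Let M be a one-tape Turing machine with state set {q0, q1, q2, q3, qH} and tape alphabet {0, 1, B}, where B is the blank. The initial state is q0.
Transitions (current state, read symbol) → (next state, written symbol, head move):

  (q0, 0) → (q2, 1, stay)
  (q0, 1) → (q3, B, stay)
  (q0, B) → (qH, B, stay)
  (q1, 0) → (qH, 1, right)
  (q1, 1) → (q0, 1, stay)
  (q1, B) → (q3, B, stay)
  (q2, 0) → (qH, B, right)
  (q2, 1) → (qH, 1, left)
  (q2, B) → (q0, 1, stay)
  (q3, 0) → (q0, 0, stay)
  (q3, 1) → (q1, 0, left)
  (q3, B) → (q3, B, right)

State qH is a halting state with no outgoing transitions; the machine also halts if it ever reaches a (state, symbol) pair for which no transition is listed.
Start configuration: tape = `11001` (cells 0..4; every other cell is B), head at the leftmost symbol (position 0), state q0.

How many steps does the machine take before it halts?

8

state=q0 head=0 tape=[1]1001   (q0,1)→(q3,B,stay)
state=q3 head=0 tape=[B]1001   (q3,B)→(q3,B,right)
state=q3 head=1 tape=B[1]001   (q3,1)→(q1,0,left)
state=q1 head=0 tape=[B]0001   (q1,B)→(q3,B,stay)
state=q3 head=0 tape=[B]0001   (q3,B)→(q3,B,right)
state=q3 head=1 tape=B[0]001   (q3,0)→(q0,0,stay)
state=q0 head=1 tape=B[0]001   (q0,0)→(q2,1,stay)
state=q2 head=1 tape=B[1]001   (q2,1)→(qH,1,left)
state=qH head=0 tape=[B]1001
M halts after 8 transitions.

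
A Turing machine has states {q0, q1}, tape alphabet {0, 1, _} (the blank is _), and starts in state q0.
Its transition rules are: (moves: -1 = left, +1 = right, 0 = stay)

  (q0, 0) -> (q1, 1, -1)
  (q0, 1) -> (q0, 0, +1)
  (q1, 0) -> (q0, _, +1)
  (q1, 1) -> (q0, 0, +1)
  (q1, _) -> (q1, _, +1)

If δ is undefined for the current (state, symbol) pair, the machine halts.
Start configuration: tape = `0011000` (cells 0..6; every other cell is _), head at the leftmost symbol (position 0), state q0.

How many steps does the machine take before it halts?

q0 | _[0]011000_   read 0 → write 1, move -1, go to q1
q1 | [_]1011000_   read _ → write _, move +1, go to q1
q1 | _[1]011000_   read 1 → write 0, move +1, go to q0
q0 | _0[0]11000_   read 0 → write 1, move -1, go to q1
q1 | _[0]111000_   read 0 → write _, move +1, go to q0
q0 | __[1]11000_   read 1 → write 0, move +1, go to q0
q0 | __0[1]1000_   read 1 → write 0, move +1, go to q0
q0 | __00[1]000_   read 1 → write 0, move +1, go to q0
q0 | __000[0]00_   read 0 → write 1, move -1, go to q1
q1 | __00[0]100_   read 0 → write _, move +1, go to q0
q0 | __00_[1]00_   read 1 → write 0, move +1, go to q0
q0 | __00_0[0]0_   read 0 → write 1, move -1, go to q1
q1 | __00_[0]10_   read 0 → write _, move +1, go to q0
q0 | __00__[1]0_   read 1 → write 0, move +1, go to q0
q0 | __00__0[0]_   read 0 → write 1, move -1, go to q1
q1 | __00__[0]1_   read 0 → write _, move +1, go to q0
q0 | __00___[1]_   read 1 → write 0, move +1, go to q0
q0 | __00___0[_]
M halts after 17 transitions.

17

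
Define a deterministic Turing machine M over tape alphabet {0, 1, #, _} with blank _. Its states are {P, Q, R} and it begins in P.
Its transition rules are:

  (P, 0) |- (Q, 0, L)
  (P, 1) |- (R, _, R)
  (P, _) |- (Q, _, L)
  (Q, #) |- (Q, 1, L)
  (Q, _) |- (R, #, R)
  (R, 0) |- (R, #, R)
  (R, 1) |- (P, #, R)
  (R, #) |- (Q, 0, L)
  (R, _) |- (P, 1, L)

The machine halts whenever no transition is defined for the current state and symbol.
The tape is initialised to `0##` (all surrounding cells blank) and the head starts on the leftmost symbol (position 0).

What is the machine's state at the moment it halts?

P

P | ___[0]##_   read 0 → write 0, move L, go to Q
Q | __[_]0##_   read _ → write #, move R, go to R
R | __#[0]##_   read 0 → write #, move R, go to R
R | __##[#]#_   read # → write 0, move L, go to Q
Q | __#[#]0#_   read # → write 1, move L, go to Q
Q | __[#]10#_   read # → write 1, move L, go to Q
Q | _[_]110#_   read _ → write #, move R, go to R
R | _#[1]10#_   read 1 → write #, move R, go to P
P | _##[1]0#_   read 1 → write _, move R, go to R
R | _##_[0]#_   read 0 → write #, move R, go to R
R | _##_#[#]_   read # → write 0, move L, go to Q
Q | _##_[#]0_   read # → write 1, move L, go to Q
Q | _##[_]10_   read _ → write #, move R, go to R
R | _###[1]0_   read 1 → write #, move R, go to P
P | _####[0]_   read 0 → write 0, move L, go to Q
Q | _###[#]0_   read # → write 1, move L, go to Q
Q | _##[#]10_   read # → write 1, move L, go to Q
Q | _#[#]110_   read # → write 1, move L, go to Q
Q | _[#]1110_   read # → write 1, move L, go to Q
Q | [_]11110_   read _ → write #, move R, go to R
R | #[1]1110_   read 1 → write #, move R, go to P
P | ##[1]110_   read 1 → write _, move R, go to R
R | ##_[1]10_   read 1 → write #, move R, go to P
P | ##_#[1]0_   read 1 → write _, move R, go to R
R | ##_#_[0]_   read 0 → write #, move R, go to R
R | ##_#_#[_]   read _ → write 1, move L, go to P
P | ##_#_[#]1
No transition is defined for (P, #); M halts in state P.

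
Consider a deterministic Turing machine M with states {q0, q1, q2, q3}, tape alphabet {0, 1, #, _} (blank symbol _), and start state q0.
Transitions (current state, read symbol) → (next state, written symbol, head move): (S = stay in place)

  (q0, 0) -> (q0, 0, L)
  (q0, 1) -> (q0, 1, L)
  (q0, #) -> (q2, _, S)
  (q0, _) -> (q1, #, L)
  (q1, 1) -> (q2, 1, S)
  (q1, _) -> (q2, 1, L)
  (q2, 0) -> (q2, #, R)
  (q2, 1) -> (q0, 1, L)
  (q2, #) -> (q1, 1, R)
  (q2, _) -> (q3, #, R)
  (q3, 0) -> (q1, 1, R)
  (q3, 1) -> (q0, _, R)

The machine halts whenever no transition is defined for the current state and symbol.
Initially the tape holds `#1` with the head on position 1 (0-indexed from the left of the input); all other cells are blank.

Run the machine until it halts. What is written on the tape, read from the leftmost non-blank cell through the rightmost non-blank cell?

#_##1#

state=q0 head=1 tape=___#[1]_   (q0,1)→(q0,1,L)
state=q0 head=0 tape=___[#]1_   (q0,#)→(q2,_,S)
state=q2 head=0 tape=___[_]1_   (q2,_)→(q3,#,R)
state=q3 head=1 tape=___#[1]_   (q3,1)→(q0,_,R)
state=q0 head=2 tape=___#_[_]   (q0,_)→(q1,#,L)
state=q1 head=1 tape=___#[_]#   (q1,_)→(q2,1,L)
state=q2 head=0 tape=___[#]1#   (q2,#)→(q1,1,R)
state=q1 head=1 tape=___1[1]#   (q1,1)→(q2,1,S)
state=q2 head=1 tape=___1[1]#   (q2,1)→(q0,1,L)
state=q0 head=0 tape=___[1]1#   (q0,1)→(q0,1,L)
state=q0 head=-1 tape=__[_]11#   (q0,_)→(q1,#,L)
state=q1 head=-2 tape=_[_]#11#   (q1,_)→(q2,1,L)
state=q2 head=-3 tape=[_]1#11#   (q2,_)→(q3,#,R)
state=q3 head=-2 tape=#[1]#11#   (q3,1)→(q0,_,R)
state=q0 head=-1 tape=#_[#]11#   (q0,#)→(q2,_,S)
state=q2 head=-1 tape=#_[_]11#   (q2,_)→(q3,#,R)
state=q3 head=0 tape=#_#[1]1#   (q3,1)→(q0,_,R)
state=q0 head=1 tape=#_#_[1]#   (q0,1)→(q0,1,L)
state=q0 head=0 tape=#_#[_]1#   (q0,_)→(q1,#,L)
state=q1 head=-1 tape=#_[#]#1#
The non-blank tape span at halt is #_##1#.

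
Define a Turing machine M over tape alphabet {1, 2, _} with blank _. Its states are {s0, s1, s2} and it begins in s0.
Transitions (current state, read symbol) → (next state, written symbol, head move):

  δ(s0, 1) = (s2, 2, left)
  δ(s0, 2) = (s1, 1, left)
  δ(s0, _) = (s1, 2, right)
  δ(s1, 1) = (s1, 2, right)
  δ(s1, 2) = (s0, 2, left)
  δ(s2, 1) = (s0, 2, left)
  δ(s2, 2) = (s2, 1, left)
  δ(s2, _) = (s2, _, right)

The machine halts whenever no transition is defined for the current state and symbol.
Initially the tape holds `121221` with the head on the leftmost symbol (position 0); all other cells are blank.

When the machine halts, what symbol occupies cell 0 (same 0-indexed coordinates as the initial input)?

state=s0 head=0 tape=__[1]21221   (s0,1)→(s2,2,left)
state=s2 head=-1 tape=_[_]221221   (s2,_)→(s2,_,right)
state=s2 head=0 tape=__[2]21221   (s2,2)→(s2,1,left)
state=s2 head=-1 tape=_[_]121221   (s2,_)→(s2,_,right)
state=s2 head=0 tape=__[1]21221   (s2,1)→(s0,2,left)
state=s0 head=-1 tape=_[_]221221   (s0,_)→(s1,2,right)
state=s1 head=0 tape=_2[2]21221   (s1,2)→(s0,2,left)
state=s0 head=-1 tape=_[2]221221   (s0,2)→(s1,1,left)
state=s1 head=-2 tape=[_]1221221
Cell 0 holds 2 when M halts.

2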